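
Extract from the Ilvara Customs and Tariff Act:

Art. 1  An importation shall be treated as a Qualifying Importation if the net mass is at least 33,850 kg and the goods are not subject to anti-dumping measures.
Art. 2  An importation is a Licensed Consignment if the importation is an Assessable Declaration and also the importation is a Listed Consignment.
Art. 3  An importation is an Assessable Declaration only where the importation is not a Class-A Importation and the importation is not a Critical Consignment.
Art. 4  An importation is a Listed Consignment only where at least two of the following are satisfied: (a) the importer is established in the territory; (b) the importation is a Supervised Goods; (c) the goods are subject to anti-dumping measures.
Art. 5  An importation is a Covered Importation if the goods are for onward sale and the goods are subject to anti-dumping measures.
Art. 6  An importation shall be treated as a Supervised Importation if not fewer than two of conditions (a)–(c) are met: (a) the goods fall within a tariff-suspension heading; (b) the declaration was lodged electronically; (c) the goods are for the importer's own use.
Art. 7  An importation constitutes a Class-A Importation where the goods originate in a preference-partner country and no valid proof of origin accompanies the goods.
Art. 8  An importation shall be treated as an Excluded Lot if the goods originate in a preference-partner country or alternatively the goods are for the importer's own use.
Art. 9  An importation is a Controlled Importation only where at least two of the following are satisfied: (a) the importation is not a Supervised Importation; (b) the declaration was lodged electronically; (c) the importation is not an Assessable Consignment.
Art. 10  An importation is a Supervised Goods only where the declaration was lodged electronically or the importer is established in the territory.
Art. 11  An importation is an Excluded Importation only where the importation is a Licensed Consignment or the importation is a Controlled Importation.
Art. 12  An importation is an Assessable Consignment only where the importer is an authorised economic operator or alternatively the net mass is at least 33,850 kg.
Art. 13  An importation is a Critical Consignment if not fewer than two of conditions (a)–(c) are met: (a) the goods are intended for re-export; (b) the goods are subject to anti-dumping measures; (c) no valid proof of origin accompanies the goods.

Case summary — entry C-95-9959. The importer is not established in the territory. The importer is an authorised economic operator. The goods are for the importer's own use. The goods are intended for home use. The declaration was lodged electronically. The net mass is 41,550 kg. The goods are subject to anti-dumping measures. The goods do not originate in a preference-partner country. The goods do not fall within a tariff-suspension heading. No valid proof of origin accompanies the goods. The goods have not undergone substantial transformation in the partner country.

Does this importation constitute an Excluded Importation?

article 7 — Class-A Importation: [the goods originate in a preference-partner country? no] AND [no valid proof of origin accompanies the goods? yes] → not satisfied.
article 13 — Critical Consignment: the goods are intended for re-export? no; the goods are subject to anti-dumping measures? yes; no valid proof of origin accompanies the goods? yes — 2 of 3 hold (need ≥2) → satisfied.
article 3 — Assessable Declaration: [not a Class-A Importation (article 7)? yes] AND [not a Critical Consignment (article 13)? no] → not satisfied.
article 10 — Supervised Goods: [the declaration was lodged electronically? yes] OR [the importer is established in the territory? no] → satisfied.
article 4 — Listed Consignment: the importer is established in the territory? no; Supervised Goods (article 10)? yes; the goods are subject to anti-dumping measures? yes — 2 of 3 hold (need ≥2) → satisfied.
article 2 — Licensed Consignment: [Assessable Declaration (article 3)? no] AND [Listed Consignment (article 4)? yes] → not satisfied.
article 6 — Supervised Importation: the goods fall within a tariff-suspension heading? no; the declaration was lodged electronically? yes; the goods are for the importer's own use? yes — 2 of 3 hold (need ≥2) → satisfied.
article 12 — Assessable Consignment: [the importer is an authorised economic operator? yes] OR [net mass: 41,550 kg ≥ 33,850 kg? yes] → satisfied.
article 9 — Controlled Importation: not a Supervised Importation (article 6)? no; the declaration was lodged electronically? yes; not an Assessable Consignment (article 12)? no — 1 of 3 hold (need ≥2) → not satisfied.
article 11 — Excluded Importation: [Licensed Consignment (article 2)? no] OR [Controlled Importation (article 9)? no] → not satisfied.

No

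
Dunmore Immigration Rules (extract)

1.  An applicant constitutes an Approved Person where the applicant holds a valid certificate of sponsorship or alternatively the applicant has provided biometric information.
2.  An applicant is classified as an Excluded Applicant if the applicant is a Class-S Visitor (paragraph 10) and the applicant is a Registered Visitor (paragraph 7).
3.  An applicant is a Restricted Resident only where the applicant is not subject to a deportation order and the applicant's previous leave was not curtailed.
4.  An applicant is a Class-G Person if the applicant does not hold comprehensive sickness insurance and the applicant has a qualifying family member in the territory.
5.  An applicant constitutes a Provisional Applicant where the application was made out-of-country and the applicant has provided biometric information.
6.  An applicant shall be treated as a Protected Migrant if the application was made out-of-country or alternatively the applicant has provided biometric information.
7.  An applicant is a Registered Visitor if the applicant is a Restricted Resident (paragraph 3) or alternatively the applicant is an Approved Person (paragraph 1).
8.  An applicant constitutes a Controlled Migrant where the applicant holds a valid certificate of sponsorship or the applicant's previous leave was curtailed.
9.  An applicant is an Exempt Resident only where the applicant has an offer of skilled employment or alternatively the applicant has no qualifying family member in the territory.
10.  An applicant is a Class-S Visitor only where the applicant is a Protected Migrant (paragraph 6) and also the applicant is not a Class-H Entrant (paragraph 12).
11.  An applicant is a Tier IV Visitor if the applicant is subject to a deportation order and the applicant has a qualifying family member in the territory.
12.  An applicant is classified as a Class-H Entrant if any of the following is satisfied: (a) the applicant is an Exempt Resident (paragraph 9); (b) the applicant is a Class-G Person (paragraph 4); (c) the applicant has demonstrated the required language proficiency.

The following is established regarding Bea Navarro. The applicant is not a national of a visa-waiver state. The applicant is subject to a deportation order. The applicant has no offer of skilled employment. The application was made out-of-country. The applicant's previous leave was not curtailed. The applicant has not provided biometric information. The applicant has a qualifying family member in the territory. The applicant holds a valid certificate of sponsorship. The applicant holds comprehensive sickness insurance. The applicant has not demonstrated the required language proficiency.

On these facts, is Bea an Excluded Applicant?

Yes

paragraph 6 — Protected Migrant: [the application was made out-of-country? yes] OR [the applicant has provided biometric information? no] → satisfied.
paragraph 9 — Exempt Resident: [the applicant has an offer of skilled employment? no] OR [the applicant has no qualifying family member in the territory? no] → not satisfied.
paragraph 4 — Class-G Person: [the applicant does not hold comprehensive sickness insurance? no] AND [the applicant has a qualifying family member in the territory? yes] → not satisfied.
paragraph 12 — Class-H Entrant: [Exempt Resident (paragraph 9)? no] OR [Class-G Person (paragraph 4)? no] OR [the applicant has demonstrated the required language proficiency? no] → not satisfied.
paragraph 10 — Class-S Visitor: [Protected Migrant (paragraph 6)? yes] AND [not a Class-H Entrant (paragraph 12)? yes] → satisfied.
paragraph 3 — Restricted Resident: [the applicant is not subject to a deportation order? no] AND [the applicant's previous leave was not curtailed? yes] → not satisfied.
paragraph 1 — Approved Person: [the applicant holds a valid certificate of sponsorship? yes] OR [the applicant has provided biometric information? no] → satisfied.
paragraph 7 — Registered Visitor: [Restricted Resident (paragraph 3)? no] OR [Approved Person (paragraph 1)? yes] → satisfied.
paragraph 2 — Excluded Applicant: [Class-S Visitor (paragraph 10)? yes] AND [Registered Visitor (paragraph 7)? yes] → satisfied.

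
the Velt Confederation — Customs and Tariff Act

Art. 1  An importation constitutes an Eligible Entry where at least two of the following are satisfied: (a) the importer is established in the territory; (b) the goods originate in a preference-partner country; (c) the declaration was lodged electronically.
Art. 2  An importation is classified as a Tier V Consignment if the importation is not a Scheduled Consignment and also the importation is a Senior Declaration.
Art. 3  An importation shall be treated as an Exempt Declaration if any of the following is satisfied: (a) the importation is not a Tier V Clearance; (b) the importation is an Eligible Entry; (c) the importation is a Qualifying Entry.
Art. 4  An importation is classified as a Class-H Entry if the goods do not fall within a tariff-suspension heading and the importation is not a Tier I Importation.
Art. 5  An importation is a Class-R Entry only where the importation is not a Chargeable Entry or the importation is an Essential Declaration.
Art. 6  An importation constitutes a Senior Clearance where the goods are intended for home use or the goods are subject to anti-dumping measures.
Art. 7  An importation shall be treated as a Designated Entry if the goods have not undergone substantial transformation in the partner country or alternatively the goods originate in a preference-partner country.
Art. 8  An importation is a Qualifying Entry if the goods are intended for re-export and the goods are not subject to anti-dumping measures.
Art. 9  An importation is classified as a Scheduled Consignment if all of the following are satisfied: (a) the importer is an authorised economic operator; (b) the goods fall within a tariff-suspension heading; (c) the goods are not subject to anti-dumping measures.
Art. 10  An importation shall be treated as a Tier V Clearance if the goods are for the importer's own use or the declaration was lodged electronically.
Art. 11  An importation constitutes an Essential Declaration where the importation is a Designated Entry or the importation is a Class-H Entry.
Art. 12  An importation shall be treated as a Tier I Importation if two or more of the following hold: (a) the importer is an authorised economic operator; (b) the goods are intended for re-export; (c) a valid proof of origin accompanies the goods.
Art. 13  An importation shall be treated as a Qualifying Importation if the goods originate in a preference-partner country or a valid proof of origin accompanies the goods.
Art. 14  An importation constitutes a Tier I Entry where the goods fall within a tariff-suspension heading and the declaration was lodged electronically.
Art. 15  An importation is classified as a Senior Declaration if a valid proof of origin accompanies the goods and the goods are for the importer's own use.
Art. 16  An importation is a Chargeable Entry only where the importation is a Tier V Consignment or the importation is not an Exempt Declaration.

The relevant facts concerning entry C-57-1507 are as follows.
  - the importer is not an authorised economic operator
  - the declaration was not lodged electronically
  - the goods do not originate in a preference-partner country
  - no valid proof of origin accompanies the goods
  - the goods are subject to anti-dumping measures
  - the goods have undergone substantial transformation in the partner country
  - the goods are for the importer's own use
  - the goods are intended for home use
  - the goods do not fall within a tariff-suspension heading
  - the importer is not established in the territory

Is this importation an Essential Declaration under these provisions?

Under article 7: the goods have not undergone substantial transformation in the partner country? no; or the goods originate in a preference-partner country? no. So the importation is not a Designated Entry.
Under article 12: the importer is an authorised economic operator? no; the goods are intended for re-export? no; a valid proof of origin accompanies the goods? no — 0 of 3 hold (need ≥2) → not satisfied.
Under article 4: the goods do not fall within a tariff-suspension heading? yes; and not a Tier I Importation (article 12)? yes. So the importation is a Class-H Entry.
Under article 11: Designated Entry (article 7)? no; or Class-H Entry (article 4)? yes. So the importation is an Essential Declaration.

Yes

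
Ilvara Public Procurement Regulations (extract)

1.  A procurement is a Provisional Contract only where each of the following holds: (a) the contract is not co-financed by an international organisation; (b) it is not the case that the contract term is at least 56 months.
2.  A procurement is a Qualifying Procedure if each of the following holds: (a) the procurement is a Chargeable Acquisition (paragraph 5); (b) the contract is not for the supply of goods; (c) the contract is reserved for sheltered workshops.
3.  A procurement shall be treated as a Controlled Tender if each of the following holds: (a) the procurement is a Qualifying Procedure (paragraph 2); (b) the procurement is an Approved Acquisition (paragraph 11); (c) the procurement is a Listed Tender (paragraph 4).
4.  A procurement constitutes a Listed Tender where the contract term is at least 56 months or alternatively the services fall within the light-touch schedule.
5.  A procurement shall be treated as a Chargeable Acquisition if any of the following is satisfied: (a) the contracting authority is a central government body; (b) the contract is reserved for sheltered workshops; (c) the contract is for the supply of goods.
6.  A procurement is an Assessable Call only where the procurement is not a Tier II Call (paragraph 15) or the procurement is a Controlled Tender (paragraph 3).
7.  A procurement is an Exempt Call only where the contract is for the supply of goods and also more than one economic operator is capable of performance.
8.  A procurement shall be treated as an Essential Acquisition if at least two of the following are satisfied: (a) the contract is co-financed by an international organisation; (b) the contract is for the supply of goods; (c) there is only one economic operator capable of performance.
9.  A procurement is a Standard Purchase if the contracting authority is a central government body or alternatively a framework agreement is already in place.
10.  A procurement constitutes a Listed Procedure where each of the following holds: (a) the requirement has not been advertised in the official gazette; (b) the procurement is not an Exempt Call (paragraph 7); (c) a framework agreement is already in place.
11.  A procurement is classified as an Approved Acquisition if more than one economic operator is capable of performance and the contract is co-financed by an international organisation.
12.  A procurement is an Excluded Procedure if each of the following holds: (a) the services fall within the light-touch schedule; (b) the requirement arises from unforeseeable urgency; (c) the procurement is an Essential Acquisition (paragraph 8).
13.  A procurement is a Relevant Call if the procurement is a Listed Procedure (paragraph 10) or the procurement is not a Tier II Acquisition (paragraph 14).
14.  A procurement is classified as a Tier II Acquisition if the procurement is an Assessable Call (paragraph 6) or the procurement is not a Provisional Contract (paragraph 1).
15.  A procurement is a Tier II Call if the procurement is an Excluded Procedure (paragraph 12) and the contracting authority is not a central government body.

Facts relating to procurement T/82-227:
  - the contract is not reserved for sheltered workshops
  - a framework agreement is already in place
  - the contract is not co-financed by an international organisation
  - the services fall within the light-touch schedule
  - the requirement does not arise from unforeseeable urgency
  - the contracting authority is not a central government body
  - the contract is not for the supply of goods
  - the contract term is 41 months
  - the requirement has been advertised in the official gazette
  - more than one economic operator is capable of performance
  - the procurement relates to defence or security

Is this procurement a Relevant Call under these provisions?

No

paragraph 7 — Exempt Call: [the contract is for the supply of goods? no] AND [more than one economic operator is capable of performance? yes] → not satisfied.
paragraph 10 — Listed Procedure: [the requirement has not been advertised in the official gazette? no] AND [not an Exempt Call (paragraph 7)? yes] AND [a framework agreement is already in place? yes] → not satisfied.
paragraph 8 — Essential Acquisition: the contract is co-financed by an international organisation? no; the contract is for the supply of goods? no; there is only one economic operator capable of performance? no — 0 of 3 hold (need ≥2) → not satisfied.
paragraph 12 — Excluded Procedure: [the services fall within the light-touch schedule? yes] AND [the requirement arises from unforeseeable urgency? no] AND [Essential Acquisition (paragraph 8)? no] → not satisfied.
paragraph 15 — Tier II Call: [Excluded Procedure (paragraph 12)? no] AND [the contracting authority is not a central government body? yes] → not satisfied.
paragraph 5 — Chargeable Acquisition: [the contracting authority is a central government body? no] OR [the contract is reserved for sheltered workshops? no] OR [the contract is for the supply of goods? no] → not satisfied.
paragraph 2 — Qualifying Procedure: [Chargeable Acquisition (paragraph 5)? no] AND [the contract is not for the supply of goods? yes] AND [the contract is reserved for sheltered workshops? no] → not satisfied.
paragraph 11 — Approved Acquisition: [more than one economic operator is capable of performance? yes] AND [the contract is co-financed by an international organisation? no] → not satisfied.
paragraph 4 — Listed Tender: [contract term: 41 months ≥ 56 months? no] OR [the services fall within the light-touch schedule? yes] → satisfied.
paragraph 3 — Controlled Tender: [Qualifying Procedure (paragraph 2)? no] AND [Approved Acquisition (paragraph 11)? no] AND [Listed Tender (paragraph 4)? yes] → not satisfied.
paragraph 6 — Assessable Call: [not a Tier II Call (paragraph 15)? yes] OR [Controlled Tender (paragraph 3)? no] → satisfied.
paragraph 1 — Provisional Contract: [the contract is not co-financed by an international organisation? yes] AND [contract term: 41 months ≥ 56 months? no, so negated condition yes] → satisfied.
paragraph 14 — Tier II Acquisition: [Assessable Call (paragraph 6)? yes] OR [not a Provisional Contract (paragraph 1)? no] → satisfied.
paragraph 13 — Relevant Call: [Listed Procedure (paragraph 10)? no] OR [not a Tier II Acquisition (paragraph 14)? no] → not satisfied.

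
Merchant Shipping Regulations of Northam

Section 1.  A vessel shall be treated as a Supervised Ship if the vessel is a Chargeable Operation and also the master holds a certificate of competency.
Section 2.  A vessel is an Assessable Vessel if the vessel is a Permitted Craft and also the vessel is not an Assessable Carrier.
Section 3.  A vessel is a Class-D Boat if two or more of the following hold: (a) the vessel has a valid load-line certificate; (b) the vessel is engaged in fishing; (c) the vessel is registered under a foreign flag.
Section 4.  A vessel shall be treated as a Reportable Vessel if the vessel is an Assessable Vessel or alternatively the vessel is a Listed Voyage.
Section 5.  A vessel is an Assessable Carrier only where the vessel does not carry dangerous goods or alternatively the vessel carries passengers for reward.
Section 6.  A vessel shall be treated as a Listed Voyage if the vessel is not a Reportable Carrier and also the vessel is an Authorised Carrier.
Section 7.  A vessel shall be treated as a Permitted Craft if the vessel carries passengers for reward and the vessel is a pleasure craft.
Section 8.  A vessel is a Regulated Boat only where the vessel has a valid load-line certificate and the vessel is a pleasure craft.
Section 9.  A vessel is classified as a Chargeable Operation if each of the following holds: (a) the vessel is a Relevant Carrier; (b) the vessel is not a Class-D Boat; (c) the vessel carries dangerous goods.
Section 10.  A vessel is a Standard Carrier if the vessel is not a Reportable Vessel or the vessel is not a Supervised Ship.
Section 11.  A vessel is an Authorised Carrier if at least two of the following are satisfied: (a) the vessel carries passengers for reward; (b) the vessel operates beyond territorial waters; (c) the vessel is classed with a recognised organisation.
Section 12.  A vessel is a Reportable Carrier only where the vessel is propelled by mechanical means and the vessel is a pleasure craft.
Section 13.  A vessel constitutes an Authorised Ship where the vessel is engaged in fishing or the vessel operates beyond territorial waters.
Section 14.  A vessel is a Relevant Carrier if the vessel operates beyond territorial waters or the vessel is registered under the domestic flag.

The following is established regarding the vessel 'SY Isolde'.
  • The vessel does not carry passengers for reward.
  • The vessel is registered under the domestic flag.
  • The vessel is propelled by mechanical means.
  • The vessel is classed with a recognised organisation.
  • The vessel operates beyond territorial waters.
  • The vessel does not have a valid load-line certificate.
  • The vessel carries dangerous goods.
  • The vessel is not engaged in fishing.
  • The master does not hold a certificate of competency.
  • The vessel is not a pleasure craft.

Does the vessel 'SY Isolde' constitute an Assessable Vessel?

section 7 — Permitted Craft: [the vessel carries passengers for reward? no] AND [the vessel is a pleasure craft? no] → not satisfied.
section 5 — Assessable Carrier: [the vessel does not carry dangerous goods? no] OR [the vessel carries passengers for reward? no] → not satisfied.
section 2 — Assessable Vessel: [Permitted Craft (section 7)? no] AND [not an Assessable Carrier (section 5)? yes] → not satisfied.

No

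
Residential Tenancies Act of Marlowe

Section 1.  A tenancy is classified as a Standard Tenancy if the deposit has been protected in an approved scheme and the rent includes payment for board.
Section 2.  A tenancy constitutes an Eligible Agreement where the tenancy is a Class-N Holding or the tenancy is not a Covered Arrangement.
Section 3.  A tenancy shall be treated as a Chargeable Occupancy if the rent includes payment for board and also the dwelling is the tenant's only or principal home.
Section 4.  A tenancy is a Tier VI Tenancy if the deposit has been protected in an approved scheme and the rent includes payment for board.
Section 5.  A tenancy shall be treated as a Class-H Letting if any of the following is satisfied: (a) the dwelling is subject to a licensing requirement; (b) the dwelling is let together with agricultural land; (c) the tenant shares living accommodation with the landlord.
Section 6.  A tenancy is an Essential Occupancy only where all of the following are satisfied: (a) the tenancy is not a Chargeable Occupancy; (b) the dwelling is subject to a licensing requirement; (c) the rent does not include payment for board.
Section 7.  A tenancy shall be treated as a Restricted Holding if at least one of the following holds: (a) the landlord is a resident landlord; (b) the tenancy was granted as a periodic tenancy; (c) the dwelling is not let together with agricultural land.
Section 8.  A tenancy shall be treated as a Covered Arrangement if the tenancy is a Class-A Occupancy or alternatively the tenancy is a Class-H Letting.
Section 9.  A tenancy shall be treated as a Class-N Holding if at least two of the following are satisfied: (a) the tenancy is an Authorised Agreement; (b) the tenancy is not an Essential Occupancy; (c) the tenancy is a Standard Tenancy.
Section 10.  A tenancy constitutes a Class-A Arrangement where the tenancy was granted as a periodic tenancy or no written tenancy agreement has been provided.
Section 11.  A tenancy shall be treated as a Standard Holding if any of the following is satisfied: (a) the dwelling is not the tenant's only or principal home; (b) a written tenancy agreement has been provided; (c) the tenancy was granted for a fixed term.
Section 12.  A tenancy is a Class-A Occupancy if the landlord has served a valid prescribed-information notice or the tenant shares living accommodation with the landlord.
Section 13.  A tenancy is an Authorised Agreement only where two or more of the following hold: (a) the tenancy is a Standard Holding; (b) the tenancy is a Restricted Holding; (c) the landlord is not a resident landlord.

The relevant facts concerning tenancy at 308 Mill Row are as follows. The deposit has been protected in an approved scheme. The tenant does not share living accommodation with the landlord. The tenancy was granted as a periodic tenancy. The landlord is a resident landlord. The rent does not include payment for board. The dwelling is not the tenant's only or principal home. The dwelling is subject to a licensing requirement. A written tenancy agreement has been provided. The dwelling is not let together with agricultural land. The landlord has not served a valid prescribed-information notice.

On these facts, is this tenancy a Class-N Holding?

No

section 11 — Standard Holding: [the dwelling is not the tenant's only or principal home? yes] OR [a written tenancy agreement has been provided? yes] OR [the tenancy was granted for a fixed term? no] → satisfied.
section 7 — Restricted Holding: [the landlord is a resident landlord? yes] OR [the tenancy was granted as a periodic tenancy? yes] OR [the dwelling is not let together with agricultural land? yes] → satisfied.
section 13 — Authorised Agreement: Standard Holding (section 11)? yes; Restricted Holding (section 7)? yes; the landlord is not a resident landlord? no — 2 of 3 hold (need ≥2) → satisfied.
section 3 — Chargeable Occupancy: [the rent includes payment for board? no] AND [the dwelling is the tenant's only or principal home? no] → not satisfied.
section 6 — Essential Occupancy: [not a Chargeable Occupancy (section 3)? yes] AND [the dwelling is subject to a licensing requirement? yes] AND [the rent does not include payment for board? yes] → satisfied.
section 1 — Standard Tenancy: [the deposit has been protected in an approved scheme? yes] AND [the rent includes payment for board? no] → not satisfied.
section 9 — Class-N Holding: Authorised Agreement (section 13)? yes; not an Essential Occupancy (section 6)? no; Standard Tenancy (section 1)? no — 1 of 3 hold (need ≥2) → not satisfied.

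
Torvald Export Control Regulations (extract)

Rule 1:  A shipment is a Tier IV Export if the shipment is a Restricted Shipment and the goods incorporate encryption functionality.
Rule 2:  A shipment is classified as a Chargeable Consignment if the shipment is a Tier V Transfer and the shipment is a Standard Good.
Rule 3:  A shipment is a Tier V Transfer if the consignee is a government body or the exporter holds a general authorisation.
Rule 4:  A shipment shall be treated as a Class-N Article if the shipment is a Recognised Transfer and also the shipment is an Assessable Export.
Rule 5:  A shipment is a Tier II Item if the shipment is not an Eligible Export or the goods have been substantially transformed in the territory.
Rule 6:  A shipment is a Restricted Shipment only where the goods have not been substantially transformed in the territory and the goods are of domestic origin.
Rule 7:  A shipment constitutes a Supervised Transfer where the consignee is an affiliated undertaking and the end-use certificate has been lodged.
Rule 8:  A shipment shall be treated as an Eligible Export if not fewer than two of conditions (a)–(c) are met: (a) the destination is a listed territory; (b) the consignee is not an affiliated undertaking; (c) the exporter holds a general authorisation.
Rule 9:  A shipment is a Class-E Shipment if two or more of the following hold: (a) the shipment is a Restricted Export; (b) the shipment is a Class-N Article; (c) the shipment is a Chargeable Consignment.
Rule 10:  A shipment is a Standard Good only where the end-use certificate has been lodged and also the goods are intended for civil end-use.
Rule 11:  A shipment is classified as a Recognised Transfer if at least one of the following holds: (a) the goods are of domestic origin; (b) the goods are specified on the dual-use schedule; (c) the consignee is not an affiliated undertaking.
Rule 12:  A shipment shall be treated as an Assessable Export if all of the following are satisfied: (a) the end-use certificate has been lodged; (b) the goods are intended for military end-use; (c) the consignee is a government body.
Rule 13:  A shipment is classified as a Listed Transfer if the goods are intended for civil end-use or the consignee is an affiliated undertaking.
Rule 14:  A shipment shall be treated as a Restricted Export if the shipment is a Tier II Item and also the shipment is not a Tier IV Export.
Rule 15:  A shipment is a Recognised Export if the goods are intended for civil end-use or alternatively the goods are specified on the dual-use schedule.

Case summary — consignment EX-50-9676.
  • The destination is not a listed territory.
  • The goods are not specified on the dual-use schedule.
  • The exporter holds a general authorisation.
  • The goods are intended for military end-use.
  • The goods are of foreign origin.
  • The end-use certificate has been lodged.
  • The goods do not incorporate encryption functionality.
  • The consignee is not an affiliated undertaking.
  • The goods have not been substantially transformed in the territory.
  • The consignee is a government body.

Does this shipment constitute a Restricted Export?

No

rule 8 — Eligible Export: the destination is a listed territory? no; the consignee is not an affiliated undertaking? yes; the exporter holds a general authorisation? yes — 2 of 3 hold (need ≥2) → satisfied.
rule 5 — Tier II Item: [not an Eligible Export (rule 8)? no] OR [the goods have been substantially transformed in the territory? no] → not satisfied.
rule 6 — Restricted Shipment: [the goods have not been substantially transformed in the territory? yes] AND [the goods are of domestic origin? no] → not satisfied.
rule 1 — Tier IV Export: [Restricted Shipment (rule 6)? no] AND [the goods incorporate encryption functionality? no] → not satisfied.
rule 14 — Restricted Export: [Tier II Item (rule 5)? no] AND [not a Tier IV Export (rule 1)? yes] → not satisfied.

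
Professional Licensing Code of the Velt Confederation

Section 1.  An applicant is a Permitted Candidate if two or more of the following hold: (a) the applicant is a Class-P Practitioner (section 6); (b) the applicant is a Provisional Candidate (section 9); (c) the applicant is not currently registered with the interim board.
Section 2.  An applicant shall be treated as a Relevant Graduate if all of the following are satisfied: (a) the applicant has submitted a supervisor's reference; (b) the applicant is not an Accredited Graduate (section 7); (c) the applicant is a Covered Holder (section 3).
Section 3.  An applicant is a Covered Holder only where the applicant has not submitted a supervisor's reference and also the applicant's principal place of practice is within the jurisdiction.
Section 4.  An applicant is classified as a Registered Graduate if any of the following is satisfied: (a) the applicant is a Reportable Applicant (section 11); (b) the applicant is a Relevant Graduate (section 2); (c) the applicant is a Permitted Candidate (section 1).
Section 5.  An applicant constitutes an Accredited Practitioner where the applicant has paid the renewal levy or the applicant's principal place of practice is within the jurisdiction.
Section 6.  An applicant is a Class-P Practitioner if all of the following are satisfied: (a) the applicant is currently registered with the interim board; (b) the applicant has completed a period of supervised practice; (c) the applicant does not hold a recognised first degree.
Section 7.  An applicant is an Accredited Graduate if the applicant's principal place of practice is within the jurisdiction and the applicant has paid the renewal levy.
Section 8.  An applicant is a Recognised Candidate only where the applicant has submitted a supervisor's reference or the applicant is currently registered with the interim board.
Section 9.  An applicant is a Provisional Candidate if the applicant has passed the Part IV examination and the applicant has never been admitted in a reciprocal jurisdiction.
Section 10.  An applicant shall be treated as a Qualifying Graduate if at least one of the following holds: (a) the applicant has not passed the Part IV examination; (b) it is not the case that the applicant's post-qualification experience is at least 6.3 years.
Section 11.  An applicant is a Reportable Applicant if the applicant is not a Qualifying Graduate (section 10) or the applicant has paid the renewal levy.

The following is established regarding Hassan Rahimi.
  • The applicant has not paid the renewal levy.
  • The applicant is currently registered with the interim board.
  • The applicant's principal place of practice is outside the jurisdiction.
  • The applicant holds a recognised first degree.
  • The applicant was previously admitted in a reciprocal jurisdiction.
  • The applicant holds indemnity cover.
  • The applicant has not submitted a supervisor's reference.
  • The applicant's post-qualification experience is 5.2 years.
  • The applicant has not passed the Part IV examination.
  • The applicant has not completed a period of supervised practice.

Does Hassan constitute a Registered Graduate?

No

section 10 — Qualifying Graduate: [the applicant has not passed the Part IV examination? yes] OR [applicant's post-qualification experience: 5.2 years ≥ 6.3 years? no, so negated condition yes] → satisfied.
section 11 — Reportable Applicant: [not a Qualifying Graduate (section 10)? no] OR [the applicant has paid the renewal levy? no] → not satisfied.
section 7 — Accredited Graduate: [the applicant's principal place of practice is within the jurisdiction? no] AND [the applicant has paid the renewal levy? no] → not satisfied.
section 3 — Covered Holder: [the applicant has not submitted a supervisor's reference? yes] AND [the applicant's principal place of practice is within the jurisdiction? no] → not satisfied.
section 2 — Relevant Graduate: [the applicant has submitted a supervisor's reference? no] AND [not an Accredited Graduate (section 7)? yes] AND [Covered Holder (section 3)? no] → not satisfied.
section 6 — Class-P Practitioner: [the applicant is currently registered with the interim board? yes] AND [the applicant has completed a period of supervised practice? no] AND [the applicant does not hold a recognised first degree? no] → not satisfied.
section 9 — Provisional Candidate: [the applicant has passed the Part IV examination? no] AND [the applicant has never been admitted in a reciprocal jurisdiction? no] → not satisfied.
section 1 — Permitted Candidate: Class-P Practitioner (section 6)? no; Provisional Candidate (section 9)? no; the applicant is not currently registered with the interim board? no — 0 of 3 hold (need ≥2) → not satisfied.
section 4 — Registered Graduate: [Reportable Applicant (section 11)? no] OR [Relevant Graduate (section 2)? no] OR [Permitted Candidate (section 1)? no] → not satisfied.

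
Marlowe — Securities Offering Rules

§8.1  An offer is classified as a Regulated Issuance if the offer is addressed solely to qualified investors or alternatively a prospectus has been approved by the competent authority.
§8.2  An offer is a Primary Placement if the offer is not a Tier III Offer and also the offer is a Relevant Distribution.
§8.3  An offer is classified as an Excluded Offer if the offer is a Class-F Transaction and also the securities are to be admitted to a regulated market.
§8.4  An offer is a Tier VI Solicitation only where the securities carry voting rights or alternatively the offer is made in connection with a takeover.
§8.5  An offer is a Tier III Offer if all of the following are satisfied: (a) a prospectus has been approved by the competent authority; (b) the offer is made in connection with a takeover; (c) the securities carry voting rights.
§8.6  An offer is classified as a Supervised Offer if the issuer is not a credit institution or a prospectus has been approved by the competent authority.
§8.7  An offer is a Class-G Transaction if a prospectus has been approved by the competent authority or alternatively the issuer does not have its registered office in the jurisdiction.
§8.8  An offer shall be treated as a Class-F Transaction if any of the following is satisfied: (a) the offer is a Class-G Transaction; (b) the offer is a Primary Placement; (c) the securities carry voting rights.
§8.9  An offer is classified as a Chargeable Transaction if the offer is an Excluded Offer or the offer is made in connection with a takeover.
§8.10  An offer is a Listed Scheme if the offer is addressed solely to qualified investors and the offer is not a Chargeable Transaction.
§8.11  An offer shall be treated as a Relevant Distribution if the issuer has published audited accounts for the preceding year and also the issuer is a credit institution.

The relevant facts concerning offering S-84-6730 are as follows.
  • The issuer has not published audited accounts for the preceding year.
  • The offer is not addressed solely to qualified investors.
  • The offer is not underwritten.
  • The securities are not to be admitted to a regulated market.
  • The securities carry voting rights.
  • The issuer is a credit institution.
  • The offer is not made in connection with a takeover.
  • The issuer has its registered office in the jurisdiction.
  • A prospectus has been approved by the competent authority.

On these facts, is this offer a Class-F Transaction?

Yes

§8.7 — Class-G Transaction: [a prospectus has been approved by the competent authority? yes] OR [the issuer does not have its registered office in the jurisdiction? no] → satisfied.
§8.5 — Tier III Offer: [a prospectus has been approved by the competent authority? yes] AND [the offer is made in connection with a takeover? no] AND [the securities carry voting rights? yes] → not satisfied.
§8.11 — Relevant Distribution: [the issuer has published audited accounts for the preceding year? no] AND [the issuer is a credit institution? yes] → not satisfied.
§8.2 — Primary Placement: [not a Tier III Offer (§8.5)? yes] AND [Relevant Distribution (§8.11)? no] → not satisfied.
§8.8 — Class-F Transaction: [Class-G Transaction (§8.7)? yes] OR [Primary Placement (§8.2)? no] OR [the securities carry voting rights? yes] → satisfied.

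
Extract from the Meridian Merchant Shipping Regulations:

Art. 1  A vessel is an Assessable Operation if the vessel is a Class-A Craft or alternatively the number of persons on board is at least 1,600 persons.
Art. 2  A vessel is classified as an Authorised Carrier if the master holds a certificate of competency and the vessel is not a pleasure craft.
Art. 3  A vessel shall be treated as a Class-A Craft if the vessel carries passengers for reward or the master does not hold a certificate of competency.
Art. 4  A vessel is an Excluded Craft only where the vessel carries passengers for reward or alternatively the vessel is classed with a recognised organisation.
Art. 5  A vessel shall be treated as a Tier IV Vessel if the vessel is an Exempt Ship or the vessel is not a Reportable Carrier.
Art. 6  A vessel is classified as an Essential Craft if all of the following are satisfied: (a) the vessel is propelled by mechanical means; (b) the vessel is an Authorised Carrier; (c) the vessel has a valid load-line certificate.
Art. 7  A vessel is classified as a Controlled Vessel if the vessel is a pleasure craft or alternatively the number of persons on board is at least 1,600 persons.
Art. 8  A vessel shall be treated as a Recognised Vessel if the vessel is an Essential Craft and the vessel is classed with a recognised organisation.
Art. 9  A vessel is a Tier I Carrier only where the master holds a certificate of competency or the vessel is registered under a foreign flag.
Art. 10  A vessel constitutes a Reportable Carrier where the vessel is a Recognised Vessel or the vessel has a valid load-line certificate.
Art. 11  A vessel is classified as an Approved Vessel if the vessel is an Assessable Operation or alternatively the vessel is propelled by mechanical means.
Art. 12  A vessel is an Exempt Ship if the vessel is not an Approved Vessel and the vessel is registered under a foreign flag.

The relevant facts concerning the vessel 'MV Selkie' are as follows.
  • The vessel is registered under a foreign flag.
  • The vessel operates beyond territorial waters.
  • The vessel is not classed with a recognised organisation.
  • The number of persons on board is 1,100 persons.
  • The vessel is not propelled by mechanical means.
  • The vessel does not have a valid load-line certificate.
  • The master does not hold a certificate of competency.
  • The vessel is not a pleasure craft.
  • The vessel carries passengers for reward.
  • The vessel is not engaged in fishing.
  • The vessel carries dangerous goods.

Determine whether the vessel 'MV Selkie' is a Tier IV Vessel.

article 3 — Class-A Craft: [the vessel carries passengers for reward? yes] OR [the master does not hold a certificate of competency? yes] → satisfied.
article 1 — Assessable Operation: [Class-A Craft (article 3)? yes] OR [number of persons on board: 1,100 persons ≥ 1,600 persons? no] → satisfied.
article 11 — Approved Vessel: [Assessable Operation (article 1)? yes] OR [the vessel is propelled by mechanical means? no] → satisfied.
article 12 — Exempt Ship: [not an Approved Vessel (article 11)? no] AND [the vessel is registered under a foreign flag? yes] → not satisfied.
article 2 — Authorised Carrier: [the master holds a certificate of competency? no] AND [the vessel is not a pleasure craft? yes] → not satisfied.
article 6 — Essential Craft: [the vessel is propelled by mechanical means? no] AND [Authorised Carrier (article 2)? no] AND [the vessel has a valid load-line certificate? no] → not satisfied.
article 8 — Recognised Vessel: [Essential Craft (article 6)? no] AND [the vessel is classed with a recognised organisation? no] → not satisfied.
article 10 — Reportable Carrier: [Recognised Vessel (article 8)? no] OR [the vessel has a valid load-line certificate? no] → not satisfied.
article 5 — Tier IV Vessel: [Exempt Ship (article 12)? no] OR [not a Reportable Carrier (article 10)? yes] → satisfied.

Yes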